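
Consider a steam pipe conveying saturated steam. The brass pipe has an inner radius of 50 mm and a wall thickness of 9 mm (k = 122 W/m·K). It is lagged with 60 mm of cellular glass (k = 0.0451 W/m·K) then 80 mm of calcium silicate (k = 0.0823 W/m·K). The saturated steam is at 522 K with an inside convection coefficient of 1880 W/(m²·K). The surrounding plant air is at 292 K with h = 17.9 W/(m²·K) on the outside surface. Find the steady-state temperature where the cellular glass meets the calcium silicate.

For a radial system each layer contributes R = ln(r_out/r_in)/(2πkL); films add R = 1/(hA).
R_inner film = 1/(h_i·2πr₁L) = 1/(1880×2π×0.05×1) = 0.001693 K/W
R_brass pipe wall = ln(59/50)/(2π×122×1) = 2.159×10^-4 K/W
R_cellular glass = ln(119/59)/(2π×0.0451×1) = 2.476 K/W
R_calcium silicate = ln(199/119)/(2π×0.0823×1) = 0.9943 K/W
R_outer film = 1/(h_o·2πr_oL) = 1/(17.9×2π×0.199×1) = 0.04468 K/W
R_total = 3.517 K/W
Q = ΔT/R_total = 230/3.517
Q = 65.4 W/m
T_interface = T_inner − Q·ΣR(inner→interface) = 522 − 65.4×2.478

T ≈ 360 K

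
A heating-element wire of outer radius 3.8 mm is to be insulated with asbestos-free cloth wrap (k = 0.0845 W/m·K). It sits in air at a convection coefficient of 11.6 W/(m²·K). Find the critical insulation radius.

r_cr ≈ 7.28 mm

For a cylinder r_cr = k/h = 0.0845/11.6
r_cr = 7.28 mm; since the bare radius (3.8 mm) is below r_cr, adding a thin layer of insulation will *increase* heat loss.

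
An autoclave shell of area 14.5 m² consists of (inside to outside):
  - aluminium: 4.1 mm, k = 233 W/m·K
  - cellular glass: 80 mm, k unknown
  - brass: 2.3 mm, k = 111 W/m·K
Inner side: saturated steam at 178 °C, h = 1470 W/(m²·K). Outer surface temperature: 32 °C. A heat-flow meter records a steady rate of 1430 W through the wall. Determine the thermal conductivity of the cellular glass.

Using the resistance-network approach (series):
R_inner film = 1/(h_i·A) = 1/(1470×14.5) = 4.692×10^-5 K/W
R_aluminium = L/(kA) = 0.0041/(233×14.5) = 1.214×10^-6 K/W
R_brass = L/(kA) = 0.0023/(111×14.5) = 1.429×10^-6 K/W
Sum of known resistances R_other = 4.956×10^-5 K/W
Total R = ΔT/Q = 146/1430 = 0.1021 K/W
R_cellular glass = R_total − R_other = 0.102 K/W
k = L/(R·A) = 0.08/(0.102×14.5)

k ≈ 0.0541 W/(m·K)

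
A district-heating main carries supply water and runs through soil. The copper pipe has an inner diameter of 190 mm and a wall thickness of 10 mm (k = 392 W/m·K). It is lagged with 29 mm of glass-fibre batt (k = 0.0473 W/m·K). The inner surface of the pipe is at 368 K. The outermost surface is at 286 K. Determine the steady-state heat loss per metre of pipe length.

q′ ≈ 99.9 W/m

Per-layer cylindrical resistances, series-summed:
R_copper pipe wall = ln(105/95)/(2π×392×1) = 4.063×10^-5 K/W
R_glass-fibre batt = ln(134/105)/(2π×0.0473×1) = 0.8206 K/W
R_total = 0.8206 K/W
Q = ΔT/R_total = 82/0.8206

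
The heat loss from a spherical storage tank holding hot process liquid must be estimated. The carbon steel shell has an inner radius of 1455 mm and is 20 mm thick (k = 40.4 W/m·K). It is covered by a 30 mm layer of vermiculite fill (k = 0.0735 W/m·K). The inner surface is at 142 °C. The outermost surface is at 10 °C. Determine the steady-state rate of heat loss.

For a spherical shell R = (1/r₁ − 1/r₂)/(4πk); film R = 1/(h·4πr²). In series:
R_carbon steel shell = (1/1.455 − 1/1.475)/(4π×40.4) = 1.836×10^-5 K/W
R_vermiculite fill = (1/1.475 − 1/1.505)/(4π×0.0735) = 0.01463 K/W
R_total = 0.01465 K/W
Q = ΔT/R_total = 132/0.01465

Q ≈ 9010 W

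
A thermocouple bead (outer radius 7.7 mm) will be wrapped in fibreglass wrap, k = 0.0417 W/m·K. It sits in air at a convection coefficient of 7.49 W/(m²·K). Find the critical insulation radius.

For a sphere r_cr = 2k/h = 2×0.0417/7.49
r_cr = 11.1 mm; since the bare radius (7.7 mm) is below r_cr, adding a thin layer of insulation will *increase* heat loss.

r_cr ≈ 11.1 mm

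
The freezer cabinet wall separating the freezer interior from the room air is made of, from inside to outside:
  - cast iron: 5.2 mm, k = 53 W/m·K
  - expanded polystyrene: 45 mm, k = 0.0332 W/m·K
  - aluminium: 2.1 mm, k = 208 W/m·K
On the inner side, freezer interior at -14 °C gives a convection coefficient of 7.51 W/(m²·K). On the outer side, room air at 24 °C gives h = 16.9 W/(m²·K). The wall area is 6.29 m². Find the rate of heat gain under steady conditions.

Thermal resistances in series:
R_inner film = 1/(h_i·A) = 1/(7.51×6.29) = 0.02117 K/W
R_cast iron = L/(kA) = 0.0052/(53×6.29) = 1.56×10^-5 K/W
R_expanded polystyrene = L/(kA) = 0.045/(0.0332×6.29) = 0.2155 K/W
R_aluminium = L/(kA) = 0.0021/(208×6.29) = 1.605×10^-6 K/W
R_outer film = 1/(h_o·A) = 1/(16.9×6.29) = 0.009407 K/W
R_total = 0.2461 K/W
Q = ΔT / R_total = 38 / 0.2461

Q ≈ 154 W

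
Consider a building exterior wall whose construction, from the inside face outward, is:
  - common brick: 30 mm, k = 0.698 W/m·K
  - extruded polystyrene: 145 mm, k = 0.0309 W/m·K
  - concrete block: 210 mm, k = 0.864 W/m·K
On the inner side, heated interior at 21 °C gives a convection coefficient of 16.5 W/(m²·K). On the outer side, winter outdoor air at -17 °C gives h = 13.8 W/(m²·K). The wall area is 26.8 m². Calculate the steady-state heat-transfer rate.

Treating each layer as a thermal resistance in series:
R_inner film = 1/(h_i·A) = 1/(16.5×26.8) = 0.002261 K/W
R_common brick = L/(kA) = 0.03/(0.698×26.8) = 0.001604 K/W
R_extruded polystyrene = L/(kA) = 0.145/(0.0309×26.8) = 0.1751 K/W
R_concrete block = L/(kA) = 0.21/(0.864×26.8) = 0.009069 K/W
R_outer film = 1/(h_o·A) = 1/(13.8×26.8) = 0.002704 K/W
R_total = 0.1907 K/W
Q = ΔT / R_total = 38 / 0.1907

Q ≈ 199 W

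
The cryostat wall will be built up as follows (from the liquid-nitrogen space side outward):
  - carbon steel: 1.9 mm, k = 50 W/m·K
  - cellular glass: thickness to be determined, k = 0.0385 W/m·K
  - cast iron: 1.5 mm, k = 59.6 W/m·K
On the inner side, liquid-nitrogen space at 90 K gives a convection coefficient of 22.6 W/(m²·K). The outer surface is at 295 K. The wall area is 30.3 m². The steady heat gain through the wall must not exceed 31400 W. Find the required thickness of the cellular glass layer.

L ≈ 5.91 mm

Thermal resistances in series:
R_inner film = 1/(h_i·A) = 1/(22.6×30.3) = 0.00146 K/W
R_carbon steel = L/(kA) = 0.0019/(50×30.3) = 1.254×10^-6 K/W
R_cast iron = L/(kA) = 0.0015/(59.6×30.3) = 8.306×10^-7 K/W
Sum of the known resistances R_other = 0.001462 K/W
Required total resistance R_tot = ΔT/Q_allow = 205/31400 = 0.006529 K/W
R_cellular glass = R_tot − R_other = 0.005066 K/W
L = R·k·A = 0.005066×0.0385×30.3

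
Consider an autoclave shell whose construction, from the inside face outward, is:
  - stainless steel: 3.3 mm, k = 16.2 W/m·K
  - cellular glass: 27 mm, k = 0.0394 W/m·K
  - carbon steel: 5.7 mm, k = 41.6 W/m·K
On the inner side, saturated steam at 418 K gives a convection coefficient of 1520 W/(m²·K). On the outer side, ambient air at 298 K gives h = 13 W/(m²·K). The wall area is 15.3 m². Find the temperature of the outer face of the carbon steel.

Series thermal resistances:
R_inner film = 1/(h_i·A) = 1/(1520×15.3) = 4.3×10^-5 K/W
R_stainless steel = L/(kA) = 0.0033/(16.2×15.3) = 1.331×10^-5 K/W
R_cellular glass = L/(kA) = 0.027/(0.0394×15.3) = 0.04479 K/W
R_carbon steel = L/(kA) = 0.0057/(41.6×15.3) = 8.956×10^-6 K/W
R_outer film = 1/(h_o·A) = 1/(13×15.3) = 0.005028 K/W
R_total = 0.04988 K/W;  Q = ΔT/R_total = 120/0.04988 = 2406 W
T_interface = T_inner − Q·ΣR(inner→interface) = 418 − 2410×0.04485

T ≈ 310 K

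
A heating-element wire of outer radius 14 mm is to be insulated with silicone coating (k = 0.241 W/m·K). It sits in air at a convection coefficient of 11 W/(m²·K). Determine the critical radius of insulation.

For a cylinder r_cr = k/h = 0.241/11
r_cr = 21.9 mm; since the bare radius (14 mm) is below r_cr, adding a thin layer of insulation will *increase* heat loss.

r_cr ≈ 21.9 mm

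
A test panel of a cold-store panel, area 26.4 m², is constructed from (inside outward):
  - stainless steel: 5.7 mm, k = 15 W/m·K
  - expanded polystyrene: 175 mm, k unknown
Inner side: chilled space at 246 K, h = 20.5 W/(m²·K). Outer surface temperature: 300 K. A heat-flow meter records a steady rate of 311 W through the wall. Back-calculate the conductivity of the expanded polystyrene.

k ≈ 0.0386 W/(m·K)

Series thermal resistances:
R_inner film = 1/(h_i·A) = 1/(20.5×26.4) = 0.001848 K/W
R_stainless steel = L/(kA) = 0.0057/(15×26.4) = 1.439×10^-5 K/W
Sum of known resistances R_other = 0.001862 K/W
Total R = ΔT/Q = 54/311 = 0.1736 K/W
R_expanded polystyrene = R_total − R_other = 0.1718 K/W
k = L/(R·A) = 0.175/(0.1718×26.4)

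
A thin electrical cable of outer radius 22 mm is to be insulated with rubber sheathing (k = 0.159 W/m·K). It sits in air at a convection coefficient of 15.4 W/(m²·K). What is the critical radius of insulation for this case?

For a cylinder r_cr = k/h = 0.159/15.4
r_cr = 10.3 mm; since the bare radius (22 mm) is above r_cr, any added insulation will reduce heat loss.

r_cr ≈ 10.3 mm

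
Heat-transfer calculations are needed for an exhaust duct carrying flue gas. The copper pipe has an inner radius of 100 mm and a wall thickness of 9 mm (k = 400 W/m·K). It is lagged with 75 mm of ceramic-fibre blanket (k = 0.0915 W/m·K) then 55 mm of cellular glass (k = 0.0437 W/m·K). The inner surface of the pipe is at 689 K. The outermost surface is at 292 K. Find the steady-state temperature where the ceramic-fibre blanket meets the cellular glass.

T ≈ 495 K

Treating each annulus and film as a series resistance:
R_copper pipe wall = ln(109/100)/(2π×400×1) = 3.429×10^-5 K/W
R_ceramic-fibre blanket = ln(184/109)/(2π×0.0915×1) = 0.9107 K/W
R_cellular glass = ln(239/184)/(2π×0.0437×1) = 0.9525 K/W
R_total = 1.863 K/W
Q = ΔT/R_total = 397/1.863
Q = 213 W/m
T_interface = T_inner − Q·ΣR(inner→interface) = 689 − 213×0.9108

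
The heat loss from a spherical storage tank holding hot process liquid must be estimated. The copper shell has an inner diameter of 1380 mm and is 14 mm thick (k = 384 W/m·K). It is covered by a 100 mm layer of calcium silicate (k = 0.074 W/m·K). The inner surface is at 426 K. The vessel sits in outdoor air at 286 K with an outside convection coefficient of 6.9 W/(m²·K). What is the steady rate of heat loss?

Each spherical layer contributes R = (1/r_i − 1/r_o)/(4πk):
R_copper shell = (1/0.69 − 1/0.704)/(4π×384) = 5.973×10^-6 K/W
R_calcium silicate = (1/0.704 − 1/0.804)/(4π×0.074) = 0.19 K/W
R_outer film = 1/(h·4πr_o²) = 1/(6.9×4π×0.804²) = 0.01784 K/W
R_total = 0.2078 K/W
Q = ΔT/R_total = 140/0.2078

Q ≈ 674 W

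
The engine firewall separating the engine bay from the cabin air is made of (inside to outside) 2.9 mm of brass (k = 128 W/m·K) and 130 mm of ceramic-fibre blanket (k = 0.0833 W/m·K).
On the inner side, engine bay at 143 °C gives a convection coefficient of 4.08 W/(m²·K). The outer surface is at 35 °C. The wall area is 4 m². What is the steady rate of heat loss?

Model the wall as resistances in series:
R_inner film = 1/(h_i·A) = 1/(4.08×4) = 0.06127 K/W
R_brass = L/(kA) = 0.0029/(128×4) = 5.664×10^-6 K/W
R_ceramic-fibre blanket = L/(kA) = 0.13/(0.0833×4) = 0.3902 K/W
R_total = 0.4514 K/W
Q = ΔT / R_total = 108 / 0.4514

Q ≈ 239 W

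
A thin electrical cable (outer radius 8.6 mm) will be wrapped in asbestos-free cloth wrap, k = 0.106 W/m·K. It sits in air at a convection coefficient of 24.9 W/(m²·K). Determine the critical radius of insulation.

r_cr ≈ 4.26 mm

For a cylinder r_cr = k/h = 0.106/24.9
r_cr = 4.26 mm; since the bare radius (8.6 mm) is above r_cr, any added insulation will reduce heat loss.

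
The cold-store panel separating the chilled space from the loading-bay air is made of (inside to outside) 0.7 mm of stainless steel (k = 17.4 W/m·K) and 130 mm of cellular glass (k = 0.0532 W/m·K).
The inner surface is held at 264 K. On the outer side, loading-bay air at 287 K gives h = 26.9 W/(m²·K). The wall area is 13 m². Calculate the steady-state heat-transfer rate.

Q ≈ 121 W

Treating each layer as a thermal resistance in series:
R_stainless steel = L/(kA) = 0.0007/(17.4×13) = 3.095×10^-6 K/W
R_cellular glass = L/(kA) = 0.13/(0.0532×13) = 0.188 K/W
R_outer film = 1/(h_o·A) = 1/(26.9×13) = 0.00286 K/W
R_total = 0.1908 K/W
Q = ΔT / R_total = 23 / 0.1908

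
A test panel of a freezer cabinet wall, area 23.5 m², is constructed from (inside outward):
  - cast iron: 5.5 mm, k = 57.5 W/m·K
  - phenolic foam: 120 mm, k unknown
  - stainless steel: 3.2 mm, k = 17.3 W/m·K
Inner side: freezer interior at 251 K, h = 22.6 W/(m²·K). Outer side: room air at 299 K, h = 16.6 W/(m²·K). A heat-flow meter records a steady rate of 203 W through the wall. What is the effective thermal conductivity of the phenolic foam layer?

k ≈ 0.022 W/(m·K)

Model the wall as resistances in series:
R_inner film = 1/(h_i·A) = 1/(22.6×23.5) = 0.001883 K/W
R_cast iron = L/(kA) = 0.0055/(57.5×23.5) = 4.07×10^-6 K/W
R_stainless steel = L/(kA) = 0.0032/(17.3×23.5) = 7.871×10^-6 K/W
R_outer film = 1/(h_o·A) = 1/(16.6×23.5) = 0.002563 K/W
Sum of known resistances R_other = 0.004458 K/W
Total R = ΔT/Q = 48/203 = 0.2365 K/W
R_phenolic foam = R_total − R_other = 0.232 K/W
k = L/(R·A) = 0.12/(0.232×23.5)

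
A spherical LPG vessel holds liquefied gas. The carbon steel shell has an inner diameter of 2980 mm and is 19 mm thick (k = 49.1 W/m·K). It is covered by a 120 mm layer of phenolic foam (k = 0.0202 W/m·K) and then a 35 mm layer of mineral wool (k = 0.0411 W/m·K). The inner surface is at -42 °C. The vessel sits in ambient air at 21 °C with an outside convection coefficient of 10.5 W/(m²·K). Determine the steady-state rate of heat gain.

Spherical conduction: R = (1/r_in − 1/r_out)/(4πk) per layer; series-sum.
R_carbon steel shell = (1/1.49 − 1/1.509)/(4π×49.1) = 1.37×10^-5 K/W
R_phenolic foam = (1/1.509 − 1/1.629)/(4π×0.0202) = 0.1923 K/W
R_mineral wool = (1/1.629 − 1/1.664)/(4π×0.0411) = 0.025 K/W
R_outer film = 1/(h·4πr_o²) = 1/(10.5×4π×1.664²) = 0.002737 K/W
R_total = 0.2201 K/W
Q = ΔT/R_total = 63/0.2201

Q ≈ 286 W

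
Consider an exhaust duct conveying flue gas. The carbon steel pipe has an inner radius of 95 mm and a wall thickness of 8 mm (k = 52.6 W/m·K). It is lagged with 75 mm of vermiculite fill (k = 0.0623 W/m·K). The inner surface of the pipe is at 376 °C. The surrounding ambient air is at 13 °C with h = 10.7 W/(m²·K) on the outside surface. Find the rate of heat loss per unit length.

q′ ≈ 245 W/m

Treating each annulus and film as a series resistance:
R_carbon steel pipe wall = ln(103/95)/(2π×52.6×1) = 2.446×10^-4 K/W
R_vermiculite fill = ln(178/103)/(2π×0.0623×1) = 1.398 K/W
R_outer film = 1/(h_o·2πr_oL) = 1/(10.7×2π×0.178×1) = 0.08356 K/W
R_total = 1.481 K/W
Q = ΔT/R_total = 363/1.481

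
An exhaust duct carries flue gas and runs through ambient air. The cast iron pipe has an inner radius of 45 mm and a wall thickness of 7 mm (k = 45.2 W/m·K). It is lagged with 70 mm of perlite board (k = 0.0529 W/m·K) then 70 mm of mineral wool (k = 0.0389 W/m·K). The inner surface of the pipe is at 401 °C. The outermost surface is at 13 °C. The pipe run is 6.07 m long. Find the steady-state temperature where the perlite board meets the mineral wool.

T ≈ 176 °C

Per-layer cylindrical resistances, series-summed:
R_cast iron pipe wall = ln(52/45)/(2π×45.2×6.07) = 8.387×10^-5 K/W
R_perlite board = ln(122/52)/(2π×0.0529×6.07) = 0.4227 K/W
R_mineral wool = ln(192/122)/(2π×0.0389×6.07) = 0.3057 K/W
R_total = 0.7284 K/W
Q = ΔT/R_total = 388/0.7284
Q = 533 W
T_interface = T_inner − Q·ΣR(inner→interface) = 401 − 533×0.4228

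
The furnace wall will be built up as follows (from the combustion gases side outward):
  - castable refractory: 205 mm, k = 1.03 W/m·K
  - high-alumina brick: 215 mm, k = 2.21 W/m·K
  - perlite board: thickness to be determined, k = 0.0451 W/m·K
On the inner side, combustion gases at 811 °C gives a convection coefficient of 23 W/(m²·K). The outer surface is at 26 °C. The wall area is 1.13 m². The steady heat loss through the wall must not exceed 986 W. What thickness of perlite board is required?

Series thermal resistances:
R_inner film = 1/(h_i·A) = 1/(23×1.13) = 0.03848 K/W
R_castable refractory = L/(kA) = 0.205/(1.03×1.13) = 0.1761 K/W
R_high-alumina brick = L/(kA) = 0.215/(2.21×1.13) = 0.08609 K/W
Sum of the known resistances R_other = 0.3007 K/W
Required total resistance R_tot = ΔT/Q_allow = 785/986 = 0.7961 K/W
R_perlite board = R_tot − R_other = 0.4954 K/W
L = R·k·A = 0.4954×0.0451×1.13

L ≈ 25.2 mm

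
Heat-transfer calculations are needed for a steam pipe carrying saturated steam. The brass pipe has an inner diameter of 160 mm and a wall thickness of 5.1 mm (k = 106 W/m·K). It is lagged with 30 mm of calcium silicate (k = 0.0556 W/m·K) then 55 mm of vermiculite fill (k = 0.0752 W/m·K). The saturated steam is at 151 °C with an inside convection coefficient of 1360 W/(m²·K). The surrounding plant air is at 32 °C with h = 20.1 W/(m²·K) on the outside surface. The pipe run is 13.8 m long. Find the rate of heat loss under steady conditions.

Q ≈ 944 W

Cylindrical conduction, so R = ln(r₂/r₁)/(2πkL) per layer, in series:
R_inner film = 1/(h_i·2πr₁L) = 1/(1360×2π×0.08×13.8) = 1.06×10^-4 K/W
R_brass pipe wall = ln(85.1/80)/(2π×106×13.8) = 6.724×10^-6 K/W
R_calcium silicate = ln(115.1/85.1)/(2π×0.0556×13.8) = 0.06264 K/W
R_vermiculite fill = ln(170.1/115.1)/(2π×0.0752×13.8) = 0.0599 K/W
R_outer film = 1/(h_o·2πr_oL) = 1/(20.1×2π×0.1701×13.8) = 0.003373 K/W
R_total = 0.126 K/W
Q = ΔT/R_total = 119/0.126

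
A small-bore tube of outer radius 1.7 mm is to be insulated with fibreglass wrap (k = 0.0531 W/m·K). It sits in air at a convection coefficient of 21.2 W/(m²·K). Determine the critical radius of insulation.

r_cr ≈ 2.5 mm

For a cylinder r_cr = k/h = 0.0531/21.2
r_cr = 2.5 mm; since the bare radius (1.7 mm) is below r_cr, adding a thin layer of insulation will *increase* heat loss.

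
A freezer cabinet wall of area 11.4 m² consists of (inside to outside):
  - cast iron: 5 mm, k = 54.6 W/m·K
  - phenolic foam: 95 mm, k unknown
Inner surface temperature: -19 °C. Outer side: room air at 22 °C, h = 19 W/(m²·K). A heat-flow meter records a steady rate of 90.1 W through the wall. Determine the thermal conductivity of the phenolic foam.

Model the wall as resistances in series:
R_cast iron = L/(kA) = 0.005/(54.6×11.4) = 8.033×10^-6 K/W
R_outer film = 1/(h_o·A) = 1/(19×11.4) = 0.004617 K/W
Sum of known resistances R_other = 0.004625 K/W
Total R = ΔT/Q = 41/90.1 = 0.455 K/W
R_phenolic foam = R_total − R_other = 0.4504 K/W
k = L/(R·A) = 0.095/(0.4504×11.4)

k ≈ 0.0185 W/(m·K)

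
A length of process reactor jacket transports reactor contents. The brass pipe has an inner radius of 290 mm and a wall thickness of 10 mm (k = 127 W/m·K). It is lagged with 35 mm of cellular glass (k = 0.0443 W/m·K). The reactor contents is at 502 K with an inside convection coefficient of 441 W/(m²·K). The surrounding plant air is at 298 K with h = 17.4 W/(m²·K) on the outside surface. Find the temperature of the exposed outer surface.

T ≈ 311 K

Radial resistances (cylindrical: R_cond = ln(r_o/r_i)/(2πkL), R_conv = 1/(h·2πrL)):
R_inner film = 1/(h_i·2πr₁L) = 1/(441×2π×0.29×1) = 0.001244 K/W
R_brass pipe wall = ln(300/290)/(2π×127×1) = 4.249×10^-5 K/W
R_cellular glass = ln(335/300)/(2π×0.0443×1) = 0.3964 K/W
R_outer film = 1/(h_o·2πr_oL) = 1/(17.4×2π×0.335×1) = 0.0273 K/W
R_total = 0.425 K/W
Q = ΔT/R_total = 204/0.425
Q = 480 W/m
T_interface = T_inner − Q·ΣR(inner→interface) = 502 − 480×0.3977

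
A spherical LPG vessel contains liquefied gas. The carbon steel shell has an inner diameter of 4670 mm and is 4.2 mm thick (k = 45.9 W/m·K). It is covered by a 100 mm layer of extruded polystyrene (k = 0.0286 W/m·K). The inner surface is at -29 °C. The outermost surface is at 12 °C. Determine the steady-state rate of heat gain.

Q ≈ 841 W

For a spherical shell R = (1/r₁ − 1/r₂)/(4πk); film R = 1/(h·4πr²). In series:
R_carbon steel shell = (1/2.335 − 1/2.3392)/(4π×45.9) = 1.333×10^-6 K/W
R_extruded polystyrene = (1/2.3392 − 1/2.4392)/(4π×0.0286) = 0.04877 K/W
R_total = 0.04877 K/W
Q = ΔT/R_total = 41/0.04877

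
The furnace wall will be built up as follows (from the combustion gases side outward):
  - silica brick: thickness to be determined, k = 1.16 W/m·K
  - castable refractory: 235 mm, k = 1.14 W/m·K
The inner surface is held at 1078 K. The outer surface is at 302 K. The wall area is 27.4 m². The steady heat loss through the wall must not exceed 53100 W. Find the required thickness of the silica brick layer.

L ≈ 225 mm

Thermal resistances in series:
R_castable refractory = L/(kA) = 0.235/(1.14×27.4) = 0.007523 K/W
Sum of the known resistances R_other = 0.007523 K/W
Required total resistance R_tot = ΔT/Q_allow = 776/53100 = 0.01461 K/W
R_silica brick = R_tot − R_other = 0.007091 K/W
L = R·k·A = 0.007091×1.16×27.4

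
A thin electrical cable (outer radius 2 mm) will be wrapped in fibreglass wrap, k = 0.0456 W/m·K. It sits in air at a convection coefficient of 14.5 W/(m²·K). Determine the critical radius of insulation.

For a cylinder r_cr = k/h = 0.0456/14.5
r_cr = 3.14 mm; since the bare radius (2 mm) is below r_cr, adding a thin layer of insulation will *increase* heat loss.

r_cr ≈ 3.14 mm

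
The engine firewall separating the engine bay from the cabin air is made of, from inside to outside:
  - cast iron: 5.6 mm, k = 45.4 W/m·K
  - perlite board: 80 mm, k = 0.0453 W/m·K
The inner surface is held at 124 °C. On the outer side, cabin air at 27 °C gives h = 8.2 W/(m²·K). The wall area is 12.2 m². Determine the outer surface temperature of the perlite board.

Treating each layer as a thermal resistance in series:
R_cast iron = L/(kA) = 0.0056/(45.4×12.2) = 1.011×10^-5 K/W
R_perlite board = L/(kA) = 0.08/(0.0453×12.2) = 0.1448 K/W
R_outer film = 1/(h_o·A) = 1/(8.2×12.2) = 0.009996 K/W
R_total = 0.1548 K/W;  Q = ΔT/R_total = 97/0.1548 = 626.8 W
T_interface = T_inner − Q·ΣR(inner→interface) = 124 − 627×0.1448

T ≈ 33.3 °C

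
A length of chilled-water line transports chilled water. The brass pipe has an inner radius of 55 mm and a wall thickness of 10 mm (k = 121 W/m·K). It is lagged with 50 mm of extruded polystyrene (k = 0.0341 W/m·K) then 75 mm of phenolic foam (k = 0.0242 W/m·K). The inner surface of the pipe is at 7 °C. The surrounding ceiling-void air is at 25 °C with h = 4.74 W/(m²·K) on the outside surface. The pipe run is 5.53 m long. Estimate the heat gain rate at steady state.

Treating each annulus and film as a series resistance:
R_brass pipe wall = ln(65/55)/(2π×121×5.53) = 3.973×10^-5 K/W
R_extruded polystyrene = ln(115/65)/(2π×0.0341×5.53) = 0.4815 K/W
R_phenolic foam = ln(190/115)/(2π×0.0242×5.53) = 0.5971 K/W
R_outer film = 1/(h_o·2πr_oL) = 1/(4.74×2π×0.19×5.53) = 0.03196 K/W
R_total = 1.111 K/W
Q = ΔT/R_total = 18/1.111

Q ≈ 16.2 W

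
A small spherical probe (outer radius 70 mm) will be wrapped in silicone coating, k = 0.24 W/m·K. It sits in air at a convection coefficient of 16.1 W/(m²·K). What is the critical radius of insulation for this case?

r_cr ≈ 29.8 mm

For a sphere r_cr = 2k/h = 2×0.24/16.1
r_cr = 29.8 mm; since the bare radius (70 mm) is above r_cr, any added insulation will reduce heat loss.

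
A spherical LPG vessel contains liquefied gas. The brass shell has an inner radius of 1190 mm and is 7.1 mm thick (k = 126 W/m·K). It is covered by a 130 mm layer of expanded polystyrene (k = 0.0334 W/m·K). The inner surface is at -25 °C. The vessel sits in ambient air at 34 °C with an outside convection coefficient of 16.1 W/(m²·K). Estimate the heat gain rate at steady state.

Each spherical layer contributes R = (1/r_i − 1/r_o)/(4πk):
R_brass shell = (1/1.19 − 1/1.1971)/(4π×126) = 3.148×10^-6 K/W
R_expanded polystyrene = (1/1.1971 − 1/1.3271)/(4π×0.0334) = 0.195 K/W
R_outer film = 1/(h·4πr_o²) = 1/(16.1×4π×1.3271²) = 0.002806 K/W
R_total = 0.1978 K/W
Q = ΔT/R_total = 59/0.1978

Q ≈ 298 W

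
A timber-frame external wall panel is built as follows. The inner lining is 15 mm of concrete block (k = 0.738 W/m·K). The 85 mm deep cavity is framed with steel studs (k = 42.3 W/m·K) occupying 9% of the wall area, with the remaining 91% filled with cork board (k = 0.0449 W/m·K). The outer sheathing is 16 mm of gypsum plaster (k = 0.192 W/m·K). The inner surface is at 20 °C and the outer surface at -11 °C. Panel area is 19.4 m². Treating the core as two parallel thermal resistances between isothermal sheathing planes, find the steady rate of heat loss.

Q ≈ 4780 W

Sheathing layers in series; stud and cavity paths in parallel between them.
R_inner = 0.015/(0.738×19.4) = 0.001048 K/W
R_stud  = 0.085/(42.3×0.09×19.4) = 0.001151 K/W
R_cav   = 0.085/(0.0449×0.91×19.4) = 0.1072 K/W
1/R_core = 1/R_stud + 1/R_cav → R_core = 0.001139 K/W
R_outer = 0.016/(0.192×19.4) = 0.004296 K/W
R_total = 0.006482 K/W
Q = ΔT/R_total = 31/0.006482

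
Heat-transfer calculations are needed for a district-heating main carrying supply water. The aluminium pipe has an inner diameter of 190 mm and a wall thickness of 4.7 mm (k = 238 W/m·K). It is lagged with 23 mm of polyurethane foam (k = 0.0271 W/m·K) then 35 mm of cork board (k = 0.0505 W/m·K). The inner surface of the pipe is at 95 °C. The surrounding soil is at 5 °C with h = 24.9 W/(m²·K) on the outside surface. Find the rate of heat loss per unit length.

For a radial system each layer contributes R = ln(r_out/r_in)/(2πkL); films add R = 1/(hA).
R_aluminium pipe wall = ln(99.7/95)/(2π×238×1) = 3.229×10^-5 K/W
R_polyurethane foam = ln(122.7/99.7)/(2π×0.0271×1) = 1.219 K/W
R_cork board = ln(157.7/122.7)/(2π×0.0505×1) = 0.7909 K/W
R_outer film = 1/(h_o·2πr_oL) = 1/(24.9×2π×0.1577×1) = 0.04053 K/W
R_total = 2.051 K/W
Q = ΔT/R_total = 90/2.051

q′ ≈ 43.9 W/m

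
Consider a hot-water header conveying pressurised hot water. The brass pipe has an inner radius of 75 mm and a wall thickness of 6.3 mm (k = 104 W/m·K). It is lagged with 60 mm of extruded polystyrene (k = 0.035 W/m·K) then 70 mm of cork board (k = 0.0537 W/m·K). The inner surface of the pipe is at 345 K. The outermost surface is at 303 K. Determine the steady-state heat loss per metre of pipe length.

Treating each annulus and film as a series resistance:
R_brass pipe wall = ln(81.3/75)/(2π×104×1) = 1.234×10^-4 K/W
R_extruded polystyrene = ln(141.3/81.3)/(2π×0.035×1) = 2.513 K/W
R_cork board = ln(211.3/141.3)/(2π×0.0537×1) = 1.193 K/W
R_total = 3.706 K/W
Q = ΔT/R_total = 42/3.706

q′ ≈ 11.3 W/m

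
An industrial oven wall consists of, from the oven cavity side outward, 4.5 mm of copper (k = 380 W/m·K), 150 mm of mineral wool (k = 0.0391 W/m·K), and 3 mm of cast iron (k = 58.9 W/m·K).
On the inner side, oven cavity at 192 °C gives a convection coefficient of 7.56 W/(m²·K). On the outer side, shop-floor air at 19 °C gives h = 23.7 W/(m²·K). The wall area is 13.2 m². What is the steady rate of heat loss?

Q ≈ 569 W

Thermal resistances in series:
R_inner film = 1/(h_i·A) = 1/(7.56×13.2) = 0.01002 K/W
R_copper = L/(kA) = 0.0045/(380×13.2) = 8.971×10^-7 K/W
R_mineral wool = L/(kA) = 0.15/(0.0391×13.2) = 0.2906 K/W
R_cast iron = L/(kA) = 0.003/(58.9×13.2) = 3.859×10^-6 K/W
R_outer film = 1/(h_o·A) = 1/(23.7×13.2) = 0.003197 K/W
R_total = 0.3039 K/W
Q = ΔT / R_total = 173 / 0.3039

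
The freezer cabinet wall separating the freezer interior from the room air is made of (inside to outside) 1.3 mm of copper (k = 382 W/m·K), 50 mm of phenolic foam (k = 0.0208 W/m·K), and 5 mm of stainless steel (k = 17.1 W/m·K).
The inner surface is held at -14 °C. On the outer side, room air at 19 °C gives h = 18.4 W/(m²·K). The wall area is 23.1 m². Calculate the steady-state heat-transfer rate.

Q ≈ 310 W

Series thermal resistances:
R_copper = L/(kA) = 0.0013/(382×23.1) = 1.473×10^-7 K/W
R_phenolic foam = L/(kA) = 0.05/(0.0208×23.1) = 0.1041 K/W
R_stainless steel = L/(kA) = 0.005/(17.1×23.1) = 1.266×10^-5 K/W
R_outer film = 1/(h_o·A) = 1/(18.4×23.1) = 0.002353 K/W
R_total = 0.1064 K/W
Q = ΔT / R_total = 33 / 0.1064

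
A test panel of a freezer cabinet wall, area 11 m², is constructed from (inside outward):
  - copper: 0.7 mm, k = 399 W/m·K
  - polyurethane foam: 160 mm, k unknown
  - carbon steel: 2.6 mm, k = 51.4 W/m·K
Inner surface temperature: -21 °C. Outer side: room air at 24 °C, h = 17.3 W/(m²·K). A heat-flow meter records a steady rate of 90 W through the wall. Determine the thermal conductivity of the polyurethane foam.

k ≈ 0.0294 W/(m·K)

Using the resistance-network approach (series):
R_copper = L/(kA) = 0.0007/(399×11) = 1.595×10^-7 K/W
R_carbon steel = L/(kA) = 0.0026/(51.4×11) = 4.599×10^-6 K/W
R_outer film = 1/(h_o·A) = 1/(17.3×11) = 0.005255 K/W
Sum of known resistances R_other = 0.00526 K/W
Total R = ΔT/Q = 45/90 = 0.5 K/W
R_polyurethane foam = R_total − R_other = 0.4947 K/W
k = L/(R·A) = 0.16/(0.4947×11)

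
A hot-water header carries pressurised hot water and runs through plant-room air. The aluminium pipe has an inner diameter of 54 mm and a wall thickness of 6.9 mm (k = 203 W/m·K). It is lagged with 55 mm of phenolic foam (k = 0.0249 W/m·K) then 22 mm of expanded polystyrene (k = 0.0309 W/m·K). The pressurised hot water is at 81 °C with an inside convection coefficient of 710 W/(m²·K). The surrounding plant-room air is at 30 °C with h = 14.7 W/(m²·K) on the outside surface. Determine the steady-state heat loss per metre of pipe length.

Per-layer cylindrical resistances, series-summed:
R_inner film = 1/(h_i·2πr₁L) = 1/(710×2π×0.027×1) = 0.008302 K/W
R_aluminium pipe wall = ln(33.9/27)/(2π×203×1) = 1.784×10^-4 K/W
R_phenolic foam = ln(88.9/33.9)/(2π×0.0249×1) = 6.162 K/W
R_expanded polystyrene = ln(110.9/88.9)/(2π×0.0309×1) = 1.139 K/W
R_outer film = 1/(h_o·2πr_oL) = 1/(14.7×2π×0.1109×1) = 0.09763 K/W
R_total = 7.407 K/W
Q = ΔT/R_total = 51/7.407

q′ ≈ 6.89 W/m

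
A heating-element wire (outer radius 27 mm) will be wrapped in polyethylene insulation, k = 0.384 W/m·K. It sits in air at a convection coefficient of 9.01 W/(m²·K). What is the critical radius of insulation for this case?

r_cr ≈ 42.6 mm

For a cylinder r_cr = k/h = 0.384/9.01
r_cr = 42.6 mm; since the bare radius (27 mm) is below r_cr, adding a thin layer of insulation will *increase* heat loss.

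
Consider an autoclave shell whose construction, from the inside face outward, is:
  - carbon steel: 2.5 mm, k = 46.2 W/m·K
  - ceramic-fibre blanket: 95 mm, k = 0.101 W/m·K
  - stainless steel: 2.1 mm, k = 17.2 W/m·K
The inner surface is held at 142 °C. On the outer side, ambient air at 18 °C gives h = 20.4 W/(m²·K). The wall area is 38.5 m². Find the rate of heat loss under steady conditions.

Thermal resistances in series:
R_carbon steel = L/(kA) = 0.0025/(46.2×38.5) = 1.406×10^-6 K/W
R_ceramic-fibre blanket = L/(kA) = 0.095/(0.101×38.5) = 0.02443 K/W
R_stainless steel = L/(kA) = 0.0021/(17.2×38.5) = 3.171×10^-6 K/W
R_outer film = 1/(h_o·A) = 1/(20.4×38.5) = 0.001273 K/W
R_total = 0.02571 K/W
Q = ΔT / R_total = 124 / 0.02571

Q ≈ 4820 W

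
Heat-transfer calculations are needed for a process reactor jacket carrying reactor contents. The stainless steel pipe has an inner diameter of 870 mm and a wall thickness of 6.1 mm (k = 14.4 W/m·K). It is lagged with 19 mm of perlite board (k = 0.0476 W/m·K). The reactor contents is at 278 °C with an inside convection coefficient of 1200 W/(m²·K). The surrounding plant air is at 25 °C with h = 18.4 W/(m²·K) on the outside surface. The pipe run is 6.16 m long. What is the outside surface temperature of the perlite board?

T ≈ 54.7 °C

For a radial system each layer contributes R = ln(r_out/r_in)/(2πkL); films add R = 1/(hA).
R_inner film = 1/(h_i·2πr₁L) = 1/(1200×2π×0.435×6.16) = 4.95×10^-5 K/W
R_stainless steel pipe wall = ln(441.1/435)/(2π×14.4×6.16) = 2.499×10^-5 K/W
R_perlite board = ln(460.1/441.1)/(2π×0.0476×6.16) = 0.02289 K/W
R_outer film = 1/(h_o·2πr_oL) = 1/(18.4×2π×0.4601×6.16) = 0.003052 K/W
R_total = 0.02602 K/W
Q = ΔT/R_total = 253/0.02602
Q = 9720 W
T_interface = T_inner − Q·ΣR(inner→interface) = 278 − 9720×0.02297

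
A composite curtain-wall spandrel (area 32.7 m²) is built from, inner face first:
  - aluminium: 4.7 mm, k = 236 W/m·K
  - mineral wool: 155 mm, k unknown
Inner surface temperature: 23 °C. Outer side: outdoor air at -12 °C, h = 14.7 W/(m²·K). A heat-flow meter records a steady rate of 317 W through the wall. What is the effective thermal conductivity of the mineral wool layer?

k ≈ 0.0438 W/(m·K)

Model the wall as resistances in series:
R_aluminium = L/(kA) = 0.0047/(236×32.7) = 6.09×10^-7 K/W
R_outer film = 1/(h_o·A) = 1/(14.7×32.7) = 0.00208 K/W
Sum of known resistances R_other = 0.002081 K/W
Total R = ΔT/Q = 35/317 = 0.1104 K/W
R_mineral wool = R_total − R_other = 0.1083 K/W
k = L/(R·A) = 0.155/(0.1083×32.7)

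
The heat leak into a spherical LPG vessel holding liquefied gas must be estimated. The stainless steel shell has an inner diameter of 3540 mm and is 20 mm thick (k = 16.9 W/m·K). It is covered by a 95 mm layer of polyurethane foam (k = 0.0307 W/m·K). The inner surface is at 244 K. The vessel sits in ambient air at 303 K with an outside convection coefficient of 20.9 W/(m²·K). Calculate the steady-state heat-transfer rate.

Q ≈ 796 W

Each spherical layer contributes R = (1/r_i − 1/r_o)/(4πk):
R_stainless steel shell = (1/1.77 − 1/1.79)/(4π×16.9) = 2.972×10^-5 K/W
R_polyurethane foam = (1/1.79 − 1/1.885)/(4π×0.0307) = 0.07298 K/W
R_outer film = 1/(h·4πr_o²) = 1/(20.9×4π×1.885²) = 0.001072 K/W
R_total = 0.07408 K/W
Q = ΔT/R_total = 59/0.07408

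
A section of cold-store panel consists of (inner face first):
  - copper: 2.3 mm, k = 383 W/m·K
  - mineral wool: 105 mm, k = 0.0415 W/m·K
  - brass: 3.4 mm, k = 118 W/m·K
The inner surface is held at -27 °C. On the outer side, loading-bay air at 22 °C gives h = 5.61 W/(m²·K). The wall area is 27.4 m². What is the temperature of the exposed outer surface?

Treating each layer as a thermal resistance in series:
R_copper = L/(kA) = 0.0023/(383×27.4) = 2.192×10^-7 K/W
R_mineral wool = L/(kA) = 0.105/(0.0415×27.4) = 0.09234 K/W
R_brass = L/(kA) = 0.0034/(118×27.4) = 1.052×10^-6 K/W
R_outer film = 1/(h_o·A) = 1/(5.61×27.4) = 0.006506 K/W
R_total = 0.09885 K/W;  Q = ΔT/R_total = 49/0.09885 = 495.7 W
T_interface = T_inner + Q·ΣR(inner→interface) = -27 + 496×0.09234

T ≈ 18.8 °C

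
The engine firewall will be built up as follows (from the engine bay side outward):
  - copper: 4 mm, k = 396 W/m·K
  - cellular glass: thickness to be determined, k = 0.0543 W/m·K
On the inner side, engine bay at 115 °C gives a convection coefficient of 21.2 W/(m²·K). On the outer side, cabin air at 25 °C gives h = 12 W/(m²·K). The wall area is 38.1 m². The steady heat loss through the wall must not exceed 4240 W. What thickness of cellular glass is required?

L ≈ 36.8 mm

Thermal resistances in series:
R_inner film = 1/(h_i·A) = 1/(21.2×38.1) = 0.001238 K/W
R_copper = L/(kA) = 0.004/(396×38.1) = 2.651×10^-7 K/W
R_outer film = 1/(h_o·A) = 1/(12×38.1) = 0.002187 K/W
Sum of the known resistances R_other = 0.003426 K/W
Required total resistance R_tot = ΔT/Q_allow = 90/4240 = 0.02123 K/W
R_cellular glass = R_tot − R_other = 0.0178 K/W
L = R·k·A = 0.0178×0.0543×38.1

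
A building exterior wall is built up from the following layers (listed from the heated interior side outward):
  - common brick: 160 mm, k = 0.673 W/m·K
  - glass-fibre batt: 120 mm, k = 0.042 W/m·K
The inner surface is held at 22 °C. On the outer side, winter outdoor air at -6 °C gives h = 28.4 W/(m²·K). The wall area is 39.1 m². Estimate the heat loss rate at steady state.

Using the resistance-network approach (series):
R_common brick = L/(kA) = 0.16/(0.673×39.1) = 0.00608 K/W
R_glass-fibre batt = L/(kA) = 0.12/(0.042×39.1) = 0.07307 K/W
R_outer film = 1/(h_o·A) = 1/(28.4×39.1) = 9.005×10^-4 K/W
R_total = 0.08005 K/W
Q = ΔT / R_total = 28 / 0.08005

Q ≈ 350 W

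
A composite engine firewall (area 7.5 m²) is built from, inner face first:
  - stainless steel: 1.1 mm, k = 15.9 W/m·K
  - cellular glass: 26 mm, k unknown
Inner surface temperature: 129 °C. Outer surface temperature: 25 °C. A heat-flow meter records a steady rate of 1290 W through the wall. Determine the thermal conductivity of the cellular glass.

Using the resistance-network approach (series):
R_stainless steel = L/(kA) = 0.0011/(15.9×7.5) = 9.224×10^-6 K/W
Sum of known resistances R_other = 9.224×10^-6 K/W
Total R = ΔT/Q = 104/1290 = 0.08062 K/W
R_cellular glass = R_total − R_other = 0.08061 K/W
k = L/(R·A) = 0.026/(0.08061×7.5)

k ≈ 0.043 W/(m·K)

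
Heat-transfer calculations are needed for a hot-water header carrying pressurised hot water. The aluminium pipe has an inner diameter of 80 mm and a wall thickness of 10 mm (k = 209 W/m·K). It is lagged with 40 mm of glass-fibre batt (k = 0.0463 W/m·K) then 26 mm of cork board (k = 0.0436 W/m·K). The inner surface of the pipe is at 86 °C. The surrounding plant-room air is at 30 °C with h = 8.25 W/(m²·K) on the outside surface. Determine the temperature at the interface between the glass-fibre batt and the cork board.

Per-layer cylindrical resistances, series-summed:
R_aluminium pipe wall = ln(50/40)/(2π×209×1) = 1.699×10^-4 K/W
R_glass-fibre batt = ln(90/50)/(2π×0.0463×1) = 2.021 K/W
R_cork board = ln(116/90)/(2π×0.0436×1) = 0.9264 K/W
R_outer film = 1/(h_o·2πr_oL) = 1/(8.25×2π×0.116×1) = 0.1663 K/W
R_total = 3.113 K/W
Q = ΔT/R_total = 56/3.113
Q = 18 W/m
T_interface = T_inner − Q·ΣR(inner→interface) = 86 − 18×2.021

T ≈ 49.7 °C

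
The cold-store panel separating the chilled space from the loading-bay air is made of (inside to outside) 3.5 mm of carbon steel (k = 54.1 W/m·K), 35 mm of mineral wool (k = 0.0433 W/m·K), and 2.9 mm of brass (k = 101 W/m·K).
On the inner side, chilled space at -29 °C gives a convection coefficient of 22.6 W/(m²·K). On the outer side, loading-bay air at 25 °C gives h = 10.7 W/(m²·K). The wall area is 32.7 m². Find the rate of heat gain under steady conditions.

Q ≈ 1870 W

Using the resistance-network approach (series):
R_inner film = 1/(h_i·A) = 1/(22.6×32.7) = 0.001353 K/W
R_carbon steel = L/(kA) = 0.0035/(54.1×32.7) = 1.978×10^-6 K/W
R_mineral wool = L/(kA) = 0.035/(0.0433×32.7) = 0.02472 K/W
R_brass = L/(kA) = 0.0029/(101×32.7) = 8.781×10^-7 K/W
R_outer film = 1/(h_o·A) = 1/(10.7×32.7) = 0.002858 K/W
R_total = 0.02893 K/W
Q = ΔT / R_total = 54 / 0.02893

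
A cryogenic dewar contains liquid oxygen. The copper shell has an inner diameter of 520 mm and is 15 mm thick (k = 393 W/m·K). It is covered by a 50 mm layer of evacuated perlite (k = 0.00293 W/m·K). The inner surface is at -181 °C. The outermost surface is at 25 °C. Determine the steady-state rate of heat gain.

Radial (spherical) resistances in series:
R_copper shell = (1/0.26 − 1/0.275)/(4π×393) = 4.248×10^-5 K/W
R_evacuated perlite = (1/0.275 − 1/0.325)/(4π×0.00293) = 15.19 K/W
R_total = 15.19 K/W
Q = ΔT/R_total = 206/15.19

Q ≈ 13.6 W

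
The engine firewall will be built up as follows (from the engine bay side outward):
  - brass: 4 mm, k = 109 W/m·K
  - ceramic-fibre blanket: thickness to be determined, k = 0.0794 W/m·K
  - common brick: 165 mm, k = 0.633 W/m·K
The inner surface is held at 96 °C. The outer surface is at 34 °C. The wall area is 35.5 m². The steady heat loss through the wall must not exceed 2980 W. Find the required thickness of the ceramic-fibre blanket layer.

Treating each layer as a thermal resistance in series:
R_brass = L/(kA) = 0.004/(109×35.5) = 1.034×10^-6 K/W
R_common brick = L/(kA) = 0.165/(0.633×35.5) = 0.007343 K/W
Sum of the known resistances R_other = 0.007344 K/W
Required total resistance R_tot = ΔT/Q_allow = 62/2980 = 0.02081 K/W
R_ceramic-fibre blanket = R_tot − R_other = 0.01346 K/W
L = R·k·A = 0.01346×0.0794×35.5

L ≈ 37.9 mm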